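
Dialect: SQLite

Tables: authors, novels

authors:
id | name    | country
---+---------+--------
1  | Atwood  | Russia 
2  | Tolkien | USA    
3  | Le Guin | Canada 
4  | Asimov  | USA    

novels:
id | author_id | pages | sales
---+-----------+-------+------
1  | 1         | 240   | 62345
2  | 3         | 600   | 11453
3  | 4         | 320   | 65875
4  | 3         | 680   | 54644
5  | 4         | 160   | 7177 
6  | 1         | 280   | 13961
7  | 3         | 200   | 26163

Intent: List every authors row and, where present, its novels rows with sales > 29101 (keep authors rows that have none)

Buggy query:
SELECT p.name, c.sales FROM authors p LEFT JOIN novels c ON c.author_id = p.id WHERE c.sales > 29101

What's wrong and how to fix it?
Bug: Filtering c.sales in WHERE discards the NULL rows produced by LEFT JOIN, turning it into an inner join

Fix: Move the right-table condition into the ON clause so unmatched parents are kept

Corrected query:
SELECT p.name, c.sales FROM authors p LEFT JOIN novels c ON c.author_id = p.id AND c.sales > 29101

Result:
name    | sales
--------+------
Atwood  | 62345
Tolkien | NULL 
Le Guin | 54644
Asimov  | 65875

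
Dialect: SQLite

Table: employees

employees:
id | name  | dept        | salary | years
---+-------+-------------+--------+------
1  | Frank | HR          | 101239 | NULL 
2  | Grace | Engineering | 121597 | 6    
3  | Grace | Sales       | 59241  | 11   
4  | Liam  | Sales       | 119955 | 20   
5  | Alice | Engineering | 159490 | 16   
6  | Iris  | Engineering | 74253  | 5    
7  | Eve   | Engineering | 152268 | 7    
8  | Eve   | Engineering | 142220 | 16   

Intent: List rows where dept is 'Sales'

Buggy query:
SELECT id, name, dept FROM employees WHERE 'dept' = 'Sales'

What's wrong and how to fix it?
Bug: Single quotes denote string literals in SQL; the column name is being compared as a constant string

Fix: Remove the quotes around the column name (or use double quotes for an identifier)

Corrected query:
SELECT id, name, dept FROM employees WHERE dept = 'Sales'

Result:
id | name  | dept 
---+-------+------
3  | Grace | Sales
4  | Liam  | Sales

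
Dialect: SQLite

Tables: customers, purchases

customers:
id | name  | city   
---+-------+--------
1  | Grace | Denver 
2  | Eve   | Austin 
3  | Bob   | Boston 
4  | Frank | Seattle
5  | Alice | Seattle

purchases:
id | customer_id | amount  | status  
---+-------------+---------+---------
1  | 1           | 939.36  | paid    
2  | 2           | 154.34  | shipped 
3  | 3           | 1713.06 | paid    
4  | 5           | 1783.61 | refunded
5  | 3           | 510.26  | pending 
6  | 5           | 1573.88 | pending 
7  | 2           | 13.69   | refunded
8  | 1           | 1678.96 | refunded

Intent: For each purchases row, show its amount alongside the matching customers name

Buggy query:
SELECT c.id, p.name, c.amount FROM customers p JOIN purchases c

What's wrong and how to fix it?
Bug: JOIN with no ON clause produces a cartesian product; every purchases row pairs with every customers row

Fix: Add ON c.customer_id = p.id to the JOIN

Corrected query:
SELECT c.id, p.name, c.amount FROM customers p JOIN purchases c ON c.customer_id = p.id

Result:
id | name  | amount 
---+-------+--------
1  | Grace | 939.36 
2  | Eve   | 154.34 
3  | Bob   | 1713.06
4  | Alice | 1783.61
5  | Bob   | 510.26 
6  | Alice | 1573.88
7  | Eve   | 13.69  
8  | Grace | 1678.96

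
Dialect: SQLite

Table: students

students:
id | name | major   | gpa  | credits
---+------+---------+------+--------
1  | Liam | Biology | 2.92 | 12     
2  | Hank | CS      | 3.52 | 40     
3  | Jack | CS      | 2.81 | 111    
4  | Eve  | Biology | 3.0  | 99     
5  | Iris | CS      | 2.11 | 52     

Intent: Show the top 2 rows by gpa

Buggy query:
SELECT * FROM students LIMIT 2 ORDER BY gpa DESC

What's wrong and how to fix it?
Bug: LIMIT must come after ORDER BY

Fix: Sort with ORDER BY, then apply LIMIT

Corrected query:
SELECT * FROM students ORDER BY gpa DESC LIMIT 2

Result:
id | name | major   | gpa  | credits
---+------+---------+------+--------
2  | Hank | CS      | 3.52 | 40     
4  | Eve  | Biology | 3    | 99     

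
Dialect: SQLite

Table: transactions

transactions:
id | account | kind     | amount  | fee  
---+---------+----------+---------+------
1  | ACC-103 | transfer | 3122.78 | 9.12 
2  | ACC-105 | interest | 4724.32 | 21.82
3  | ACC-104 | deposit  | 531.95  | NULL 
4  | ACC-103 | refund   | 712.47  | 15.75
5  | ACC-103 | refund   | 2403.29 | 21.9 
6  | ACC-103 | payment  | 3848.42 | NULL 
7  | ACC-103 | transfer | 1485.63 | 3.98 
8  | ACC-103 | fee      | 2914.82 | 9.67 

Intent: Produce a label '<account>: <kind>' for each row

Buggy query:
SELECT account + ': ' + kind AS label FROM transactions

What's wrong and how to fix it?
Bug: '+' is numeric addition; on text columns SQLite converts them to 0 instead of concatenating

Fix: Use the || operator for string concatenation

Corrected query:
SELECT account || ': ' || kind AS label FROM transactions

Result:
label            
-----------------
ACC-103: transfer
ACC-105: interest
ACC-104: deposit 
ACC-103: refund  
ACC-103: refund  
ACC-103: payment 
ACC-103: transfer
ACC-103: fee     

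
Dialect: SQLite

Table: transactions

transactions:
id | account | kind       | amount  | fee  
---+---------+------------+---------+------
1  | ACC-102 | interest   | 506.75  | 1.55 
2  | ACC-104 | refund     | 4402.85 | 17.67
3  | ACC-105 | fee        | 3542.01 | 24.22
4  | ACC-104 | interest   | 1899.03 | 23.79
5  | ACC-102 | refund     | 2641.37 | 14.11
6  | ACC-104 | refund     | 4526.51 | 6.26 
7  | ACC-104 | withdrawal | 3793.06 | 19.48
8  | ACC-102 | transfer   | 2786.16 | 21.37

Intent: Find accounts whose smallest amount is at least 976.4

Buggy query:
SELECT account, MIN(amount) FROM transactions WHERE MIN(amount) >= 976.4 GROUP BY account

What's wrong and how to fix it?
Bug: Aggregates like MIN are computed per group after WHERE runs

Fix: Use HAVING for the per-group MIN condition

Corrected query:
SELECT account, MIN(amount) FROM transactions GROUP BY account HAVING MIN(amount) >= 976.4

Result:
account | MIN(amount)
--------+------------
ACC-104 | 1899.03    
ACC-105 | 3542.01    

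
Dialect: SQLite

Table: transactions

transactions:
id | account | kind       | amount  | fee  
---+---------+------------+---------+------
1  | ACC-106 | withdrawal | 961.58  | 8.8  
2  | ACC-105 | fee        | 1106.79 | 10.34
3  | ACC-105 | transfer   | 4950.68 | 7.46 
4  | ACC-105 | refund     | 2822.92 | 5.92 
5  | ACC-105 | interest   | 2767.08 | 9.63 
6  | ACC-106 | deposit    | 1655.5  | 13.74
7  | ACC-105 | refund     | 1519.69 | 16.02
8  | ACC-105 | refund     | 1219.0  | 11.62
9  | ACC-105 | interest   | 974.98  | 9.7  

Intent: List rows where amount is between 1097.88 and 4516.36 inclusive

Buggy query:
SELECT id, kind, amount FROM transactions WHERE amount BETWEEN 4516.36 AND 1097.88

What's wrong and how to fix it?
Bug: BETWEEN expects the lower bound first; with 4516.36 AND 1097.88 the range is empty

Fix: Swap the bounds so the smaller value comes first

Corrected query:
SELECT id, kind, amount FROM transactions WHERE amount BETWEEN 1097.88 AND 4516.36

Result:
id | kind     | amount 
---+----------+--------
2  | fee      | 1106.79
4  | refund   | 2822.92
5  | interest | 2767.08
6  | deposit  | 1655.5 
7  | refund   | 1519.69
8  | refund   | 1219   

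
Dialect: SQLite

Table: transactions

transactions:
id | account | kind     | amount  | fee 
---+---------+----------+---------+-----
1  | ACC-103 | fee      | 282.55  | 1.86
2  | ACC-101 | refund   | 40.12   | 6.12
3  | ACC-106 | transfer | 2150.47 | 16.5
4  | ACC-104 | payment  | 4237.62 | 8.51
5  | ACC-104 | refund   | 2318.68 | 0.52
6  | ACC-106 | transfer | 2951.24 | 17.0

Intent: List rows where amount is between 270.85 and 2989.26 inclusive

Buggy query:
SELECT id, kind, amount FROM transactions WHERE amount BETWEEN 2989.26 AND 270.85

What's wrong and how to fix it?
Bug: The bounds are reversed; BETWEEN a AND b requires a <= b to match anything

Fix: Write BETWEEN 270.85 AND 2989.26

Corrected query:
SELECT id, kind, amount FROM transactions WHERE amount BETWEEN 270.85 AND 2989.26

Result:
id | kind     | amount 
---+----------+--------
1  | fee      | 282.55 
3  | transfer | 2150.47
5  | refund   | 2318.68
6  | transfer | 2951.24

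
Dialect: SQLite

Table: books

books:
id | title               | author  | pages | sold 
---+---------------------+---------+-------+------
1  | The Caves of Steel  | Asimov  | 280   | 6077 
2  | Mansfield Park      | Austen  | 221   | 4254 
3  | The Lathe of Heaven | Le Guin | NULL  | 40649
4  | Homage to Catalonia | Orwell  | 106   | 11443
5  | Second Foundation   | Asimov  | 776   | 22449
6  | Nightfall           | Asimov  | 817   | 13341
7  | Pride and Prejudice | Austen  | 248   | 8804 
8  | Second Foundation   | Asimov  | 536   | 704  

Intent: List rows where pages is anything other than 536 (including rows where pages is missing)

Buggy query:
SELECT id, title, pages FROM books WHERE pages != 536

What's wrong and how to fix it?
Bug: Inequality against NULL is unknown, not true; rows with NULL are dropped

Fix: Handle NULL separately with IS NULL alongside the inequality

Corrected query:
SELECT id, title, pages FROM books WHERE pages != 536 OR pages IS NULL

Result:
id | title               | pages
---+---------------------+------
1  | The Caves of Steel  | 280  
2  | Mansfield Park      | 221  
3  | The Lathe of Heaven | NULL 
4  | Homage to Catalonia | 106  
5  | Second Foundation   | 776  
6  | Nightfall           | 817  
7  | Pride and Prejudice | 248  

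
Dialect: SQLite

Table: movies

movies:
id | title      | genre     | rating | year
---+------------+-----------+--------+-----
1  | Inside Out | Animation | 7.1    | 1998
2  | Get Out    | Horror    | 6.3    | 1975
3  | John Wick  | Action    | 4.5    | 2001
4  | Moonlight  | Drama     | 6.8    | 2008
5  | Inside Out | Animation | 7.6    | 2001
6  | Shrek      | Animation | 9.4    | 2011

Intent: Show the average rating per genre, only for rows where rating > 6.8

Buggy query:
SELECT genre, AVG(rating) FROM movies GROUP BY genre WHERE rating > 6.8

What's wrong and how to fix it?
Bug: Row-level WHERE must come before GROUP BY in the clause order

Fix: Place WHERE between FROM and GROUP BY

Corrected query:
SELECT genre, AVG(rating) FROM movies WHERE rating > 6.8 GROUP BY genre

Result:
genre     | AVG(rating)
----------+------------
Animation | 8.033333   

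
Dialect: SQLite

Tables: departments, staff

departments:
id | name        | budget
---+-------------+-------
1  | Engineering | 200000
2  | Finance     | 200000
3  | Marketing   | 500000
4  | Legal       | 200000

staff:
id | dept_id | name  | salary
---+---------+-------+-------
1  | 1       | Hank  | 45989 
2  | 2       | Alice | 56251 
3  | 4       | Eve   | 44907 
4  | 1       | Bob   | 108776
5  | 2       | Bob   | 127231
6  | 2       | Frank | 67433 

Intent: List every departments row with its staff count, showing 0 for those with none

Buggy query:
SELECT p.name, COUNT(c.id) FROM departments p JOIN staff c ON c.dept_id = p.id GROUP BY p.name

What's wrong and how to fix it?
Bug: An inner join excludes parents with zero children

Fix: Use LEFT JOIN so parents without children still appear (COUNT(c.id) gives 0)

Corrected query:
SELECT p.name, COUNT(c.id) FROM departments p LEFT JOIN staff c ON c.dept_id = p.id GROUP BY p.name

Result:
name        | COUNT(c.id)
------------+------------
Engineering | 2          
Finance     | 3          
Legal       | 1          
Marketing   | 0          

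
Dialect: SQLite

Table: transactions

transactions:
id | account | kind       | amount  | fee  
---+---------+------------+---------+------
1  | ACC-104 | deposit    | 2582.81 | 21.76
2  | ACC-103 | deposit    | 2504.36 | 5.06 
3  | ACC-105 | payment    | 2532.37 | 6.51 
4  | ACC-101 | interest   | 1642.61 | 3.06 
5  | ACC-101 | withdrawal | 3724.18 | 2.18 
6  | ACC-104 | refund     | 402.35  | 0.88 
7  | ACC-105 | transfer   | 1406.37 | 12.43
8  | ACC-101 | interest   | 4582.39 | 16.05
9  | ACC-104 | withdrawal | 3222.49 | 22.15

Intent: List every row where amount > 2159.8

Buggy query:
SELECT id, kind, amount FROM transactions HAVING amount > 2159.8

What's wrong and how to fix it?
Bug: HAVING filters the output of aggregation, but this query has no GROUP BY and no aggregate functions, so SQLite rejects it (HAVING clause on a non-aggregate query); the condition here is per row

Fix: Replace HAVING with WHERE since the condition applies to individual rows

Corrected query:
SELECT id, kind, amount FROM transactions WHERE amount > 2159.8

Result:
id | kind       | amount 
---+------------+--------
1  | deposit    | 2582.81
2  | deposit    | 2504.36
3  | payment    | 2532.37
5  | withdrawal | 3724.18
8  | interest   | 4582.39
9  | withdrawal | 3222.49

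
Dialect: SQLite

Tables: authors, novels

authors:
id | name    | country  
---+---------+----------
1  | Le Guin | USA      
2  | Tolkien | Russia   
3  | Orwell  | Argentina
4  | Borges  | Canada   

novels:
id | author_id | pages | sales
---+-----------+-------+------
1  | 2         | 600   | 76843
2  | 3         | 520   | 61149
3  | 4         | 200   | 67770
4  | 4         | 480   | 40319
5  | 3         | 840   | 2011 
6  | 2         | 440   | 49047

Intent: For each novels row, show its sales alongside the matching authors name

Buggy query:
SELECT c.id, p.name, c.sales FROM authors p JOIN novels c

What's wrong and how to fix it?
Bug: JOIN with no ON clause produces a cartesian product; every novels row pairs with every authors row

Fix: Add ON c.author_id = p.id to the JOIN

Corrected query:
SELECT c.id, p.name, c.sales FROM authors p JOIN novels c ON c.author_id = p.id

Result:
id | name    | sales
---+---------+------
1  | Tolkien | 76843
2  | Orwell  | 61149
3  | Borges  | 67770
4  | Borges  | 40319
5  | Orwell  | 2011 
6  | Tolkien | 49047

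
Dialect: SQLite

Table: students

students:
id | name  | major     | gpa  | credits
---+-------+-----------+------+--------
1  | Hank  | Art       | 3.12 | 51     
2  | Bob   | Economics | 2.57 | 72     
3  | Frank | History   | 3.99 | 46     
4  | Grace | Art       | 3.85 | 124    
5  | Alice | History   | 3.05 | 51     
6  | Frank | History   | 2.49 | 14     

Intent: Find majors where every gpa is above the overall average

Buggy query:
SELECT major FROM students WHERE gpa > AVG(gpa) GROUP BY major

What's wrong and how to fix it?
Bug: WHERE evaluates per row before aggregation, so AVG() is unavailable

Fix: Use a subquery for AVG and a HAVING MIN(...) filter so the condition holds for every row in the group

Corrected query:
SELECT major FROM students GROUP BY major HAVING MIN(gpa) > (SELECT AVG(gpa) FROM students)

Result:
(no rows)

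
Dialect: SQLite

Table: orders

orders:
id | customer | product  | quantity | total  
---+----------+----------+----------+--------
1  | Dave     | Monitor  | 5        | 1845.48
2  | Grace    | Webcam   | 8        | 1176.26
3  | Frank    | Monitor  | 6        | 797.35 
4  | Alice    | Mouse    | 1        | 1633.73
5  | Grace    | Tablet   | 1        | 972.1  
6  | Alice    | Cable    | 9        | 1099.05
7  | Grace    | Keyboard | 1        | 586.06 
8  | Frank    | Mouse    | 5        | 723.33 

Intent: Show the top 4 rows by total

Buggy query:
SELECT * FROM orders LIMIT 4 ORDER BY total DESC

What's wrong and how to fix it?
Bug: ORDER BY cannot follow LIMIT; LIMIT is the final clause

Fix: Sort with ORDER BY, then apply LIMIT

Corrected query:
SELECT * FROM orders ORDER BY total DESC LIMIT 4

Result:
id | customer | product | quantity | total  
---+----------+---------+----------+--------
1  | Dave     | Monitor | 5        | 1845.48
4  | Alice    | Mouse   | 1        | 1633.73
2  | Grace    | Webcam  | 8        | 1176.26
6  | Alice    | Cable   | 9        | 1099.05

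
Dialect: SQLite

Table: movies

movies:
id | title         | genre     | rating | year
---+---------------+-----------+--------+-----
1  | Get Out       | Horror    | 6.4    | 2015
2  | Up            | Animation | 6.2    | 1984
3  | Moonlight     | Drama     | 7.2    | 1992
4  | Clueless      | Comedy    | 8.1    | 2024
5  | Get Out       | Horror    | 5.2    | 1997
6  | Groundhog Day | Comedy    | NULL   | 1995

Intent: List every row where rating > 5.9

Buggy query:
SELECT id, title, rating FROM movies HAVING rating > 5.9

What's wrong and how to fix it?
Bug: This is a non-aggregate query (no GROUP BY, no aggregates), so in SQLite the HAVING clause is invalid here; a row-level condition belongs in WHERE

Fix: Replace HAVING with WHERE since the condition applies to individual rows

Corrected query:
SELECT id, title, rating FROM movies WHERE rating > 5.9

Result:
id | title     | rating
---+-----------+-------
1  | Get Out   | 6.4   
2  | Up        | 6.2   
3  | Moonlight | 7.2   
4  | Clueless  | 8.1   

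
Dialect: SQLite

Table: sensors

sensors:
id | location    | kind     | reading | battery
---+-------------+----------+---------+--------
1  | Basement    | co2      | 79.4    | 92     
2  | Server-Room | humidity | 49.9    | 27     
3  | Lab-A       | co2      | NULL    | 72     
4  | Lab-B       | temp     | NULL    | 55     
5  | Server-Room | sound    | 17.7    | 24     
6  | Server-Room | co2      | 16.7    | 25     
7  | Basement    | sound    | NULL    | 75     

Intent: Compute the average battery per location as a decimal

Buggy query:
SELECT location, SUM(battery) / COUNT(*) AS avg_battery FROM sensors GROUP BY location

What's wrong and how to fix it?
Bug: Both operands are integers, so '/' performs integer division and truncates

Fix: Cast one side to REAL so the division keeps the fractional part

Corrected query:
SELECT location, SUM(battery) * 1.0 / COUNT(*) AS avg_battery FROM sensors GROUP BY location

Result:
location    | avg_battery
------------+------------
Basement    | 83.5       
Lab-A       | 72         
Lab-B       | 55         
Server-Room | 25.333333  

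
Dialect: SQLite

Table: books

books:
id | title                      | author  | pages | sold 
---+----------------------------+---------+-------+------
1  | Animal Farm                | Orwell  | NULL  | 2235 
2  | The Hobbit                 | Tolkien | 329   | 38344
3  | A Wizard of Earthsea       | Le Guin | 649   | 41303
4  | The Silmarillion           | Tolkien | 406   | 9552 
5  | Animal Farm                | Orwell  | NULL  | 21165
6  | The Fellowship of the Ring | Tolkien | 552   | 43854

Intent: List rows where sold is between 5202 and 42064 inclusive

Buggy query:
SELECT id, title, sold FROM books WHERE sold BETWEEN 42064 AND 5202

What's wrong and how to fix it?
Bug: BETWEEN expects the lower bound first; with 42064 AND 5202 the range is empty

Fix: Write BETWEEN 5202 AND 42064

Corrected query:
SELECT id, title, sold FROM books WHERE sold BETWEEN 5202 AND 42064

Result:
id | title                | sold 
---+----------------------+------
2  | The Hobbit           | 38344
3  | A Wizard of Earthsea | 41303
4  | The Silmarillion     | 9552 
5  | Animal Farm          | 21165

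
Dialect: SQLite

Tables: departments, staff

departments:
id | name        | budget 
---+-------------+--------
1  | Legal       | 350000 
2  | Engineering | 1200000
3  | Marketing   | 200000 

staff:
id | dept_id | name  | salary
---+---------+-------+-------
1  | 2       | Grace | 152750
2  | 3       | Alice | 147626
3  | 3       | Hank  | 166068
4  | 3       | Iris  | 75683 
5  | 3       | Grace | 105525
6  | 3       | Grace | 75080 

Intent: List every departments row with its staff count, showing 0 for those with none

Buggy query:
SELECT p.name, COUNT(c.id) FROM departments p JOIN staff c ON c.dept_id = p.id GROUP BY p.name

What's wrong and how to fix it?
Bug: INNER JOIN drops departments rows that have no matching staff rows

Fix: Switch to LEFT JOIN to retain unmatched parent rows

Corrected query:
SELECT p.name, COUNT(c.id) FROM departments p LEFT JOIN staff c ON c.dept_id = p.id GROUP BY p.name

Result:
name        | COUNT(c.id)
------------+------------
Engineering | 1          
Legal       | 0          
Marketing   | 5          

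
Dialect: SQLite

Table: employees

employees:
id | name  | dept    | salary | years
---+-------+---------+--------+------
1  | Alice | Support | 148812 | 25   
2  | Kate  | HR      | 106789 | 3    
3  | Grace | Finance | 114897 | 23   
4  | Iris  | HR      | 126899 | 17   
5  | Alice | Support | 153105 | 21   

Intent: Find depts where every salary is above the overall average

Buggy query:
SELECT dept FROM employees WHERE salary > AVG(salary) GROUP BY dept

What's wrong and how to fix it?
Bug: AVG() is an aggregate; it can't sit directly in WHERE

Fix: Use a subquery for AVG and a HAVING MIN(...) filter so the condition holds for every row in the group

Corrected query:
SELECT dept FROM employees GROUP BY dept HAVING MIN(salary) > (SELECT AVG(salary) FROM employees)

Result:
dept   
-------
Support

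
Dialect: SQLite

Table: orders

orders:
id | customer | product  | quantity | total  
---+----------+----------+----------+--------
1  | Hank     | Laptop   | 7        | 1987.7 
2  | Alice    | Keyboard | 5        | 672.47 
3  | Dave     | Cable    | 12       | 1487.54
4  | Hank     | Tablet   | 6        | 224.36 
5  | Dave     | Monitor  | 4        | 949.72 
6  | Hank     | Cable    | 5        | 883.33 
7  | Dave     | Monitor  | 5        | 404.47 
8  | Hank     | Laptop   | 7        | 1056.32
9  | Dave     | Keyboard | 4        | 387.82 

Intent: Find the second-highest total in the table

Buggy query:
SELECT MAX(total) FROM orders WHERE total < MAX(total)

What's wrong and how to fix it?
Bug: The inner MAX is an aggregate inside WHERE, which is not allowed

Fix: Put the inner MAX in a scalar subquery

Corrected query:
SELECT MAX(total) FROM orders WHERE total < (SELECT MAX(total) FROM orders)

Result:
MAX(total)
----------
1487.54   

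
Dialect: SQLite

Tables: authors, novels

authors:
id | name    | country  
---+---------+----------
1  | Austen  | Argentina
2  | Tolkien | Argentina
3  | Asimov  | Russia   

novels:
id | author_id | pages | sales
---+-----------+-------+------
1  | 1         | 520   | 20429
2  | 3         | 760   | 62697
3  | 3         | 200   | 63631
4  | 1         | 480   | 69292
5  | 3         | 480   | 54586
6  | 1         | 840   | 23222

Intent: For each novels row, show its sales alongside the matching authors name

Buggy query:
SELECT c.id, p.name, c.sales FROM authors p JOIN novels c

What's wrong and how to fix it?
Bug: JOIN with no ON clause produces a cartesian product; every novels row pairs with every authors row

Fix: Specify the join condition linking the foreign key to the parent id

Corrected query:
SELECT c.id, p.name, c.sales FROM authors p JOIN novels c ON c.author_id = p.id

Result:
id | name   | sales
---+--------+------
1  | Austen | 20429
2  | Asimov | 62697
3  | Asimov | 63631
4  | Austen | 69292
5  | Asimov | 54586
6  | Austen | 23222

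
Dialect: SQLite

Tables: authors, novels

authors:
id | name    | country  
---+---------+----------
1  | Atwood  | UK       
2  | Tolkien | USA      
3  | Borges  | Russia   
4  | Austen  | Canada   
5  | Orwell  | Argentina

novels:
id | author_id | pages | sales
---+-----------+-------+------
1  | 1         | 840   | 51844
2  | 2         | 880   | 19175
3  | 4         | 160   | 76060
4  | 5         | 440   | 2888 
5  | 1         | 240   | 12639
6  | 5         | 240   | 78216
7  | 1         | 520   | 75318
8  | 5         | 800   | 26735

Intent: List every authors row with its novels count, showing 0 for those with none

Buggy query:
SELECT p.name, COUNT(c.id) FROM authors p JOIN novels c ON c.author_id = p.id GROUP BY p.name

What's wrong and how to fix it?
Bug: An inner join excludes parents with zero children

Fix: Use LEFT JOIN so parents without children still appear (COUNT(c.id) gives 0)

Corrected query:
SELECT p.name, COUNT(c.id) FROM authors p LEFT JOIN novels c ON c.author_id = p.id GROUP BY p.name

Result:
name    | COUNT(c.id)
--------+------------
Atwood  | 3          
Austen  | 1          
Borges  | 0          
Orwell  | 3          
Tolkien | 1          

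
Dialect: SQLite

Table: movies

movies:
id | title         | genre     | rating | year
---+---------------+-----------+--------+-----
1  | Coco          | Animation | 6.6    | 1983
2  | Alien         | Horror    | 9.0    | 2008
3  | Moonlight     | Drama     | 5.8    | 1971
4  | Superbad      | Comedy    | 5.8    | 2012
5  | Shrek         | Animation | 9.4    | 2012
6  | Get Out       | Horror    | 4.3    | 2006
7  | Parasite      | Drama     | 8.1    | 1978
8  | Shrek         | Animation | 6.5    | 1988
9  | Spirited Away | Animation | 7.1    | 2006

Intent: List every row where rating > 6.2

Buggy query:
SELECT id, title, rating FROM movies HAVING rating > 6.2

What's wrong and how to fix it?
Bug: This is a non-aggregate query (no GROUP BY, no aggregates), so in SQLite the HAVING clause is invalid here; a row-level condition belongs in WHERE

Fix: Use WHERE for row-level filtering

Corrected query:
SELECT id, title, rating FROM movies WHERE rating > 6.2

Result:
id | title         | rating
---+---------------+-------
1  | Coco          | 6.6   
2  | Alien         | 9     
5  | Shrek         | 9.4   
7  | Parasite      | 8.1   
8  | Shrek         | 6.5   
9  | Spirited Away | 7.1   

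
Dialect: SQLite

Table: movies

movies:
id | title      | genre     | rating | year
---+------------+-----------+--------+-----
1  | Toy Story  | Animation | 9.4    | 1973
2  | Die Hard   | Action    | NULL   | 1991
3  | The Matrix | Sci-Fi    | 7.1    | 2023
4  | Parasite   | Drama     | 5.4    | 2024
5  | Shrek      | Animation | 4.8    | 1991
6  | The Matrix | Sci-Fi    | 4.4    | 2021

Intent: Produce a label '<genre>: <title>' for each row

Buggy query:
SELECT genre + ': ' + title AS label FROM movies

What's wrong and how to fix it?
Bug: SQLite uses || for string concatenation; + coerces text to numbers (yielding 0)

Fix: Use the || operator for string concatenation

Corrected query:
SELECT genre || ': ' || title AS label FROM movies

Result:
label               
--------------------
Animation: Toy Story
Action: Die Hard    
Sci-Fi: The Matrix  
Drama: Parasite     
Animation: Shrek    
Sci-Fi: The Matrix  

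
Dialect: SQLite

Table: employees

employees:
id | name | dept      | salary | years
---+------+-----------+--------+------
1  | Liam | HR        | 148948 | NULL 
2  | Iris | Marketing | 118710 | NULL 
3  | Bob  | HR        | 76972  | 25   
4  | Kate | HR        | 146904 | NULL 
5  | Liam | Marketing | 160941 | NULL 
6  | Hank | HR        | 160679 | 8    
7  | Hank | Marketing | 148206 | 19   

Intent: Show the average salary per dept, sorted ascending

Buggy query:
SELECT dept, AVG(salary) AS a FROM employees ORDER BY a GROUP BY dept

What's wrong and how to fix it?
Bug: ORDER BY appears before GROUP BY; SQL clause order requires GROUP BY first

Fix: Move ORDER BY to the end, after GROUP BY

Corrected query:
SELECT dept, AVG(salary) AS a FROM employees GROUP BY dept ORDER BY a

Result:
dept      | a        
----------+----------
HR        | 133375.75
Marketing | 142619   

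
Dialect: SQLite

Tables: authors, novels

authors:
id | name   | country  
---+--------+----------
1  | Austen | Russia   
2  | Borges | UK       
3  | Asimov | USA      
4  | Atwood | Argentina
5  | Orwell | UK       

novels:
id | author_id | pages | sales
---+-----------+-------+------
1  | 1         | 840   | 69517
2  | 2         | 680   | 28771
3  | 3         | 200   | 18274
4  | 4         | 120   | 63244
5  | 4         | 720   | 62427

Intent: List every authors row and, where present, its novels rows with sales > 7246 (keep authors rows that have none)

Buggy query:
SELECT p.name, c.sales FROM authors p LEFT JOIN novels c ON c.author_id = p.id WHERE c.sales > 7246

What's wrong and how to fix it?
Bug: A WHERE condition on the right-hand table after LEFT JOIN drops unmatched parents

Fix: Move the right-table condition into the ON clause so unmatched parents are kept

Corrected query:
SELECT p.name, c.sales FROM authors p LEFT JOIN novels c ON c.author_id = p.id AND c.sales > 7246

Result:
name   | sales
-------+------
Austen | 69517
Borges | 28771
Asimov | 18274
Atwood | 62427
Atwood | 63244
Orwell | NULL 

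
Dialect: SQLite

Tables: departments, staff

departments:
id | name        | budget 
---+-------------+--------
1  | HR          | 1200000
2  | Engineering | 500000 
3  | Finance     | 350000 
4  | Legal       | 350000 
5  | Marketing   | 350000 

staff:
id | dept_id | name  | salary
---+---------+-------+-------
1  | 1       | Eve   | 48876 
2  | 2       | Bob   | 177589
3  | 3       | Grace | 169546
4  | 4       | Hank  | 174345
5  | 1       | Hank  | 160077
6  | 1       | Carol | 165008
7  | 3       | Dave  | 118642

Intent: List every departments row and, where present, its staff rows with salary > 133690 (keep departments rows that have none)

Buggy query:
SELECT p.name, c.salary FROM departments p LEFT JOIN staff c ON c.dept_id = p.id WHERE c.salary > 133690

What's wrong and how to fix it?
Bug: A WHERE condition on the right-hand table after LEFT JOIN drops unmatched parents

Fix: Move the right-table condition into the ON clause so unmatched parents are kept

Corrected query:
SELECT p.name, c.salary FROM departments p LEFT JOIN staff c ON c.dept_id = p.id AND c.salary > 133690

Result:
name        | salary
------------+-------
HR          | 160077
HR          | 165008
Engineering | 177589
Finance     | 169546
Legal       | 174345
Marketing   | NULL  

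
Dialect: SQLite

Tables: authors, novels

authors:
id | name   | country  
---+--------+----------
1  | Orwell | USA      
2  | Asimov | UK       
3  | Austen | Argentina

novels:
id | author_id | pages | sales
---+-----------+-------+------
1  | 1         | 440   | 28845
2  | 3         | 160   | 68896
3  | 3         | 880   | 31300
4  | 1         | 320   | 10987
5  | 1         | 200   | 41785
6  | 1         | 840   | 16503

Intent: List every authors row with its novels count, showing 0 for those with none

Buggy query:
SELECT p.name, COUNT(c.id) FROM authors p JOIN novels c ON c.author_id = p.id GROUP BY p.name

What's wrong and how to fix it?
Bug: An inner join excludes parents with zero children

Fix: Switch to LEFT JOIN to retain unmatched parent rows

Corrected query:
SELECT p.name, COUNT(c.id) FROM authors p LEFT JOIN novels c ON c.author_id = p.id GROUP BY p.name

Result:
name   | COUNT(c.id)
-------+------------
Asimov | 0          
Austen | 2          
Orwell | 4          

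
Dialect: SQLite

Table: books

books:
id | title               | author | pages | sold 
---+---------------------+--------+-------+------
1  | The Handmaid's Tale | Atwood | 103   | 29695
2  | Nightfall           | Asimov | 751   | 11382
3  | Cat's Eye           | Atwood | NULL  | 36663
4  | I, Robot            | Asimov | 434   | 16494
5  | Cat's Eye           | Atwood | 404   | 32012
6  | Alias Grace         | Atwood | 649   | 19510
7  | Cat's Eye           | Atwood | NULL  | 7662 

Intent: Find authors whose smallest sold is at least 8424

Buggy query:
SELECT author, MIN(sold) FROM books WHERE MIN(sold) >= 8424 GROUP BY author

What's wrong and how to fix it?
Bug: MIN() in WHERE is a misuse of aggregate

Fix: Replace WHERE with HAVING after the GROUP BY

Corrected query:
SELECT author, MIN(sold) FROM books GROUP BY author HAVING MIN(sold) >= 8424

Result:
author | MIN(sold)
-------+----------
Asimov | 11382    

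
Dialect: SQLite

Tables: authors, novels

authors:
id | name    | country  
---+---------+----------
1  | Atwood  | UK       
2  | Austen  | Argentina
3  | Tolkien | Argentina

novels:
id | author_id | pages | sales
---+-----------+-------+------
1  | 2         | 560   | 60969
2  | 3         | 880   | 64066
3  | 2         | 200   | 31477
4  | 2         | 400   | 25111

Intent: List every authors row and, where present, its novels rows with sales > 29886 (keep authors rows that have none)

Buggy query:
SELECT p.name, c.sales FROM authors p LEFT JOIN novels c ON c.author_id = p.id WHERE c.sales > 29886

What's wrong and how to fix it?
Bug: A WHERE condition on the right-hand table after LEFT JOIN drops unmatched parents

Fix: Move the right-table condition into the ON clause so unmatched parents are kept

Corrected query:
SELECT p.name, c.sales FROM authors p LEFT JOIN novels c ON c.author_id = p.id AND c.sales > 29886

Result:
name    | sales
--------+------
Atwood  | NULL 
Austen  | 31477
Austen  | 60969
Tolkien | 64066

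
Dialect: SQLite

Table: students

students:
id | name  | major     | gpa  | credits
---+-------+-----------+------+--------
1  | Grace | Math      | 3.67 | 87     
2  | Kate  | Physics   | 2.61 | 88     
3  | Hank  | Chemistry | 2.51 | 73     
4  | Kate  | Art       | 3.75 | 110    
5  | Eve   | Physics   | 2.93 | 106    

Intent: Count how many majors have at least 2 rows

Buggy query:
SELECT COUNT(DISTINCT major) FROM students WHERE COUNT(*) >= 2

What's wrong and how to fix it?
Bug: WHERE filters individual rows, not groups, so a group-level COUNT is invalid there

Fix: Use a subquery that GROUPs and filters with HAVING, then count its rows

Corrected query:
SELECT COUNT(*) FROM (SELECT major FROM students GROUP BY major HAVING COUNT(*) >= 2)

Result:
COUNT(*)
--------
1       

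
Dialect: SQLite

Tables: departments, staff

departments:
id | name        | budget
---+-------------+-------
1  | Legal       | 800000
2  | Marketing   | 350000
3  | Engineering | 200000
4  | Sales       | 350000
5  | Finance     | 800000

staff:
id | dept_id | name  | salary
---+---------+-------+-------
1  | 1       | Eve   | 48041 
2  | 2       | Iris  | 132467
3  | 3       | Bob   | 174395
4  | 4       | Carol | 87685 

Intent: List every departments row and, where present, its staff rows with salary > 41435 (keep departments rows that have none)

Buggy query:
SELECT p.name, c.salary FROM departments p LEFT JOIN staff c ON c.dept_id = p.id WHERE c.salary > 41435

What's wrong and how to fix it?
Bug: A WHERE condition on the right-hand table after LEFT JOIN drops unmatched parents

Fix: Put 'c.salary > 41435' in the JOIN's ON clause instead of WHERE

Corrected query:
SELECT p.name, c.salary FROM departments p LEFT JOIN staff c ON c.dept_id = p.id AND c.salary > 41435

Result:
name        | salary
------------+-------
Legal       | 48041 
Marketing   | 132467
Engineering | 174395
Sales       | 87685 
Finance     | NULL  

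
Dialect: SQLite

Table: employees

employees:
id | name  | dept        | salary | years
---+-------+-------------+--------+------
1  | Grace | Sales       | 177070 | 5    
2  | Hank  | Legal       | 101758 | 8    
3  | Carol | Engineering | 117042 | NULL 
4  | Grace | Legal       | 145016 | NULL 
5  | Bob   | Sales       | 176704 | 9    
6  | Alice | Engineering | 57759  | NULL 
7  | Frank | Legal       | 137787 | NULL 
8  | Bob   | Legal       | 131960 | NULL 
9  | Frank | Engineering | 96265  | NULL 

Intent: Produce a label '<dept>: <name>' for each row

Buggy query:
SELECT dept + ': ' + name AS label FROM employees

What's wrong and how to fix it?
Bug: '+' is numeric addition; on text columns SQLite converts them to 0 instead of concatenating

Fix: Use the || operator for string concatenation

Corrected query:
SELECT dept || ': ' || name AS label FROM employees

Result:
label             
------------------
Sales: Grace      
Legal: Hank       
Engineering: Carol
Legal: Grace      
Sales: Bob        
Engineering: Alice
Legal: Frank      
Legal: Bob        
Engineering: Frank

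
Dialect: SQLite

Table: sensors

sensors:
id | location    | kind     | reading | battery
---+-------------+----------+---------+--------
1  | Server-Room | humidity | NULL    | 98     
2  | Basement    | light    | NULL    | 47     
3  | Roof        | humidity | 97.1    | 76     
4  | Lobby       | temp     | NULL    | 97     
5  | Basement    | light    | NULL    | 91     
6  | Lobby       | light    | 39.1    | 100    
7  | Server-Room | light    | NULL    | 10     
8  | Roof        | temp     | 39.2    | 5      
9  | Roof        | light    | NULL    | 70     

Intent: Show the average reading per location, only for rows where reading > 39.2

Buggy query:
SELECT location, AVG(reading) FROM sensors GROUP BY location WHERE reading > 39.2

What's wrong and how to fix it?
Bug: WHERE cannot follow GROUP BY

Fix: Place WHERE between FROM and GROUP BY

Corrected query:
SELECT location, AVG(reading) FROM sensors WHERE reading > 39.2 GROUP BY location

Result:
location | AVG(reading)
---------+-------------
Roof     | 97.1        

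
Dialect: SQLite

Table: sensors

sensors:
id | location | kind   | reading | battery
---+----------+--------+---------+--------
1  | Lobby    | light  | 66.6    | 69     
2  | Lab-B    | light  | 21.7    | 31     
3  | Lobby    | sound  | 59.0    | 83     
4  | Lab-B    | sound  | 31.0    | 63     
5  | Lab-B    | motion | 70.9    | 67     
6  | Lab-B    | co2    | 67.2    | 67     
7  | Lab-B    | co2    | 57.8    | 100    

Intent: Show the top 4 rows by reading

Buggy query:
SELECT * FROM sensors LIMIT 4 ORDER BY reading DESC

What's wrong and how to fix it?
Bug: LIMIT must come after ORDER BY

Fix: Swap the clauses: ORDER BY first, then LIMIT

Corrected query:
SELECT * FROM sensors ORDER BY reading DESC LIMIT 4

Result:
id | location | kind   | reading | battery
---+----------+--------+---------+--------
5  | Lab-B    | motion | 70.9    | 67     
6  | Lab-B    | co2    | 67.2    | 67     
1  | Lobby    | light  | 66.6    | 69     
3  | Lobby    | sound  | 59      | 83     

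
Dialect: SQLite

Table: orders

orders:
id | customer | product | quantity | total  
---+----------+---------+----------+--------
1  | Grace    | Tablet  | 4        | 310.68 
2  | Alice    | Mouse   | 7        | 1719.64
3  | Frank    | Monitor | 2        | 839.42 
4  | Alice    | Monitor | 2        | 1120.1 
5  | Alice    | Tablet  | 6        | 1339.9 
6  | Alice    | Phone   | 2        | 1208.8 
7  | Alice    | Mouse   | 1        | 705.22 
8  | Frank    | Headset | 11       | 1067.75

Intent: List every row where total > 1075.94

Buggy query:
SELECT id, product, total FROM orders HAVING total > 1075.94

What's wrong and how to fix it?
Bug: This is a non-aggregate query (no GROUP BY, no aggregates), so in SQLite the HAVING clause is invalid here; a row-level condition belongs in WHERE

Fix: Replace HAVING with WHERE since the condition applies to individual rows

Corrected query:
SELECT id, product, total FROM orders WHERE total > 1075.94

Result:
id | product | total  
---+---------+--------
2  | Mouse   | 1719.64
4  | Monitor | 1120.1 
5  | Tablet  | 1339.9 
6  | Phone   | 1208.8 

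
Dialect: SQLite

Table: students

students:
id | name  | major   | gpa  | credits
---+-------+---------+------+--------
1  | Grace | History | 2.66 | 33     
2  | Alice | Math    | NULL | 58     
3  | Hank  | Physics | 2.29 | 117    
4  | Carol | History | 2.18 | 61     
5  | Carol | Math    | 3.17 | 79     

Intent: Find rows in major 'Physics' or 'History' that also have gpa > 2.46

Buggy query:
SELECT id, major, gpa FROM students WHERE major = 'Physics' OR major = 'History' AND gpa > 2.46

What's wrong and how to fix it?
Bug: AND binds tighter than OR, so this parses as major = 'Physics' OR (major = 'History' AND gpa > 2.46)

Fix: Add parentheses around the OR so the AND applies to both alternatives

Corrected query:
SELECT id, major, gpa FROM students WHERE (major = 'Physics' OR major = 'History') AND gpa > 2.46

Result:
id | major   | gpa 
---+---------+-----
1  | History | 2.66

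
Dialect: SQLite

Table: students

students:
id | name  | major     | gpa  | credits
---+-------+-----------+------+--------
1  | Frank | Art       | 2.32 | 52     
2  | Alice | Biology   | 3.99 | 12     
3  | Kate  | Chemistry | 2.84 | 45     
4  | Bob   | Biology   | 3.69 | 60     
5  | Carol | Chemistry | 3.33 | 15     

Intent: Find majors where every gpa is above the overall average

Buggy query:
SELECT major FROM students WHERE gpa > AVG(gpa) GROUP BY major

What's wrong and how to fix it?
Bug: WHERE evaluates per row before aggregation, so AVG() is unavailable

Fix: Use a subquery for AVG and a HAVING MIN(...) filter so the condition holds for every row in the group

Corrected query:
SELECT major FROM students GROUP BY major HAVING MIN(gpa) > (SELECT AVG(gpa) FROM students)

Result:
major  
-------
Biology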